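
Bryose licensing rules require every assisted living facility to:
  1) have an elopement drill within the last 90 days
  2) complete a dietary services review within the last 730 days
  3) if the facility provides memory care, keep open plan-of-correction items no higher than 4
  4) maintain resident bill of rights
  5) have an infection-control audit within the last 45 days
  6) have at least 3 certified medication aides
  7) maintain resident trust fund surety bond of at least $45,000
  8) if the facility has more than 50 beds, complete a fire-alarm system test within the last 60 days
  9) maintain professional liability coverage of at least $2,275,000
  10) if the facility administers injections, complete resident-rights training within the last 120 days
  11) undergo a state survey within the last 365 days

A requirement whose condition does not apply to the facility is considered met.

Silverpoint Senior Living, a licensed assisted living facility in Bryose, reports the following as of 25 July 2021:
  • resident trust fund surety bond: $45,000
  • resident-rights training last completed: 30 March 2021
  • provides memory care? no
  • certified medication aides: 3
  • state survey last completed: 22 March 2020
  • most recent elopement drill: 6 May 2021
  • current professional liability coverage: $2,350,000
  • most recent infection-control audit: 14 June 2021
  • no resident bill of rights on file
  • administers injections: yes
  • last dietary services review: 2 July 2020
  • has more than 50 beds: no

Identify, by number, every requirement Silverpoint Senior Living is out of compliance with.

4, 11

1. elopement drill 80 days ago vs limit 90 → met
2. dietary services review 388 days ago vs limit 730 → met
3. condition 'provides memory care' does not hold → requirement n/a → met
4. resident bill of rights absent → not met
5. infection-control audit 41 days ago vs limit 45 → met
6. certified medication aides 3 ≥ 3 → met
7. resident trust fund surety bond $45,000 ≥ $45,000 → met
8. condition 'has more than 50 beds' does not hold → requirement n/a → met
9. professional liability coverage $2,350,000 ≥ $2,275,000 → met
10. condition 'administers injections' holds; resident-rights training 117 days ago vs limit 120 → met
11. state survey 490 days ago vs limit 365 → not met
Not met: 4, 11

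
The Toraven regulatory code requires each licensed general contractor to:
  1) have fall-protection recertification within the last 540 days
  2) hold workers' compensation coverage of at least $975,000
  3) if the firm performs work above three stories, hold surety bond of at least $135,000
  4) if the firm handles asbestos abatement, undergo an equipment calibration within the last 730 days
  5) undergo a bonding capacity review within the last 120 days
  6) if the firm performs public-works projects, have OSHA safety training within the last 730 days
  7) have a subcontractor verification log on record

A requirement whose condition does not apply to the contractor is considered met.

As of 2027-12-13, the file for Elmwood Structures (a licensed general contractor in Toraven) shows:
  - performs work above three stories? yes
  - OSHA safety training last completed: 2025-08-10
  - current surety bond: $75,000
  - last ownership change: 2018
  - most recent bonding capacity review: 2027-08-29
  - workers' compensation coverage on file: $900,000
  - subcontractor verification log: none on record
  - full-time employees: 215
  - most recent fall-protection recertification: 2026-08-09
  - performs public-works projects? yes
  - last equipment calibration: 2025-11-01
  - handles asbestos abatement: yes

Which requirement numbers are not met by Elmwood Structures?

2, 3, 4, 6, 7

1. fall-protection recertification 491 days ago vs limit 540 → met
2. workers' compensation coverage $900,000 < $975,000 → not met
3. condition 'performs work above three stories' holds; surety bond $75,000 < $135,000 → not met
4. condition 'handles asbestos abatement' holds; equipment calibration 772 days ago vs limit 730 → not met
5. bonding capacity review 106 days ago vs limit 120 → met
6. condition 'performs public-works projects' holds; OSHA safety training 855 days ago vs limit 730 → not met
7. subcontractor verification log absent → not met
Not met: 2, 3, 4, 6, 7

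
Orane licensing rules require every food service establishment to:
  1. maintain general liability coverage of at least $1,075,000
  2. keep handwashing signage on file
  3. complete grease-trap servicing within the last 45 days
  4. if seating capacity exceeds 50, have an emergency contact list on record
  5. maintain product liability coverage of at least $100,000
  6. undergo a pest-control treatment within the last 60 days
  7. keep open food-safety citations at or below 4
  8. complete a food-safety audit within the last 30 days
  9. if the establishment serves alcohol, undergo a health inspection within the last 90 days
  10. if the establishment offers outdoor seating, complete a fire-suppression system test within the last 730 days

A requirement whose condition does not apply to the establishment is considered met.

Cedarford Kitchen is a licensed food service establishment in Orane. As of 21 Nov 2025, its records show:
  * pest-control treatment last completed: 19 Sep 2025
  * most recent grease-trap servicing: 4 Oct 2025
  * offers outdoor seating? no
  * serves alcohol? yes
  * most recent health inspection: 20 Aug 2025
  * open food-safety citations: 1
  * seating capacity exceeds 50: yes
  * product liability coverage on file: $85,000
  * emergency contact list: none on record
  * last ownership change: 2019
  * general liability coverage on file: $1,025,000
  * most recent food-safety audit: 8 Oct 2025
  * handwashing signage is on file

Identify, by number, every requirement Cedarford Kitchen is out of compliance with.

1. general liability coverage $1,025,000 < $1,075,000 → not met
2. handwashing signage present → met
3. grease-trap servicing 48 days ago vs limit 45 → not met
4. condition 'seating capacity exceeds 50' holds; emergency contact list absent → not met
5. product liability coverage $85,000 < $100,000 → not met
6. pest-control treatment 63 days ago vs limit 60 → not met
7. open food-safety citations 1 ≤ 4 → met
8. food-safety audit 44 days ago vs limit 30 → not met
9. condition 'serves alcohol' holds; health inspection 93 days ago vs limit 90 → not met
10. condition 'offers outdoor seating' does not hold → requirement n/a → met
Not met: 1, 3, 4, 5, 6, 8, 9

1, 3, 4, 5, 6, 8, 9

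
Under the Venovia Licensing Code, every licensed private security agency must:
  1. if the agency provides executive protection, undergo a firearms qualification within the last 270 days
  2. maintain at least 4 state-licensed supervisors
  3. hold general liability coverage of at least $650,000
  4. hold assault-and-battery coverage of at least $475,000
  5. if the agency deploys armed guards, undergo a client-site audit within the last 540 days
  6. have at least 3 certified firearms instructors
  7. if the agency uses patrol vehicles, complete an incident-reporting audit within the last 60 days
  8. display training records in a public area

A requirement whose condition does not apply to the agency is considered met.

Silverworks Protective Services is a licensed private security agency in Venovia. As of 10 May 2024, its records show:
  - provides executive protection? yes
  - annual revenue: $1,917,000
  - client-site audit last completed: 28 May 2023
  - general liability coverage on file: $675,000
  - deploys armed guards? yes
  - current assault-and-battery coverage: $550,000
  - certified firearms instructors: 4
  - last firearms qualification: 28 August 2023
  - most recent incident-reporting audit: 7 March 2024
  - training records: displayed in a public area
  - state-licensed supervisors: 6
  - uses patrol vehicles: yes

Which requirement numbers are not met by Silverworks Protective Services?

7

1. condition 'provides executive protection' holds; firearms qualification 256 days ago vs limit 270 → met
2. state-licensed supervisors 6 ≥ 4 → met
3. general liability coverage $675,000 ≥ $650,000 → met
4. assault-and-battery coverage $550,000 ≥ $475,000 → met
5. condition 'deploys armed guards' holds; client-site audit 348 days ago vs limit 540 → met
6. certified firearms instructors 4 ≥ 3 → met
7. condition 'uses patrol vehicles' holds; incident-reporting audit 64 days ago vs limit 60 → not met
8. training records present → met
Not met: 7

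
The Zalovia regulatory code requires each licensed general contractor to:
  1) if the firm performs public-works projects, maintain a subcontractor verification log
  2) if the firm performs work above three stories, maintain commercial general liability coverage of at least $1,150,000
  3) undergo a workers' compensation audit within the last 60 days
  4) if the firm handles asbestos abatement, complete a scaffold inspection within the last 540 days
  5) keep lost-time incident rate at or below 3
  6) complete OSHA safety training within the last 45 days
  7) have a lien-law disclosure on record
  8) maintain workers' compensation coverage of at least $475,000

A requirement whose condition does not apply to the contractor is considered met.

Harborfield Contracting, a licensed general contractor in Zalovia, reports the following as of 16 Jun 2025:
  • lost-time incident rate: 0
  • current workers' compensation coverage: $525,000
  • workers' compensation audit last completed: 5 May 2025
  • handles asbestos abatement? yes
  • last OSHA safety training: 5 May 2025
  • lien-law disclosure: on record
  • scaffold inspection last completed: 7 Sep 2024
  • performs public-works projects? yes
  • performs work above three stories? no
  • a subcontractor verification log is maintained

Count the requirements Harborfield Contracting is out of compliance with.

1. condition 'performs public-works projects' holds; subcontractor verification log present → met
2. condition 'performs work above three stories' does not hold → requirement n/a → met
3. workers' compensation audit 42 days ago vs limit 60 → met
4. condition 'handles asbestos abatement' holds; scaffold inspection 282 days ago vs limit 540 → met
5. lost-time incident rate 0 ≤ 3 → met
6. OSHA safety training 42 days ago vs limit 45 → met
7. lien-law disclosure present → met
8. workers' compensation coverage $525,000 ≥ $475,000 → met
Not met: 0 of 8

0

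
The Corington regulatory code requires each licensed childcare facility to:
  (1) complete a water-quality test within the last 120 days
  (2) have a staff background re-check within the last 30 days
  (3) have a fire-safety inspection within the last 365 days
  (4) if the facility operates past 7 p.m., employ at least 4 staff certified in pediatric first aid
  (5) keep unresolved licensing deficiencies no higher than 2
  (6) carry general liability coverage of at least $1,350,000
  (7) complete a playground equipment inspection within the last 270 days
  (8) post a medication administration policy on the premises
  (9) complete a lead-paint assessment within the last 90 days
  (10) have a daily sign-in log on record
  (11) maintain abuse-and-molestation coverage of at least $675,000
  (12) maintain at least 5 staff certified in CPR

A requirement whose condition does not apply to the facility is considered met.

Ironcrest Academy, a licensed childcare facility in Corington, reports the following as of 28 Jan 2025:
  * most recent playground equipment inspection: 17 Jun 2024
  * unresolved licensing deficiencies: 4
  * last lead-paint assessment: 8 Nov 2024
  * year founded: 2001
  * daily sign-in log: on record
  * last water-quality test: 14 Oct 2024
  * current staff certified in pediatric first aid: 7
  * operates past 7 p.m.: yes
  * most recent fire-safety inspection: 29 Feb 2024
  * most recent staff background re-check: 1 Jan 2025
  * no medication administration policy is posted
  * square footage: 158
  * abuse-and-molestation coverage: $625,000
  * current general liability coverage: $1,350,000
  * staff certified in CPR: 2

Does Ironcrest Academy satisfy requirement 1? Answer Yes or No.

Yes

1. water-quality test 106 days ago vs limit 120 → met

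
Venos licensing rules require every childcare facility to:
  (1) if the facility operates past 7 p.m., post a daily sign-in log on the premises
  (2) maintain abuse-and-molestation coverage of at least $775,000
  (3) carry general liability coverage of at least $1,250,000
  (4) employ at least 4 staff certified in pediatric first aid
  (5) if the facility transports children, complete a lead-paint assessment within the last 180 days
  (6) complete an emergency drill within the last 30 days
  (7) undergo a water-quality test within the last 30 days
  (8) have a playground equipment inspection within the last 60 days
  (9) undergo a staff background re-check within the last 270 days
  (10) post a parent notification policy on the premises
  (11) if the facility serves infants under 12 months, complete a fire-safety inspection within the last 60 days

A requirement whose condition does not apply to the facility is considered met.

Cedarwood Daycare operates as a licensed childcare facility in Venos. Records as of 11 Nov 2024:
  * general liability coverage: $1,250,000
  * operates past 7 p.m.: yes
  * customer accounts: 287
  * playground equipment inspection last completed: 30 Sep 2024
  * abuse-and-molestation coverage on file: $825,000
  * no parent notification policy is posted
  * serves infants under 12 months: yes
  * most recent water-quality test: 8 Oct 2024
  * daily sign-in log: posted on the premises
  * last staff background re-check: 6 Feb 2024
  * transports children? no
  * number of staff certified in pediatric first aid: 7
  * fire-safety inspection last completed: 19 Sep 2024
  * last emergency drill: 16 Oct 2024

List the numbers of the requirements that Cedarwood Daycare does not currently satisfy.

7, 9, 10

1. condition 'operates past 7 p.m.' holds; daily sign-in log present → met
2. abuse-and-molestation coverage $825,000 ≥ $775,000 → met
3. general liability coverage $1,250,000 ≥ $1,250,000 → met
4. staff certified in pediatric first aid 7 ≥ 4 → met
5. condition 'transports children' does not hold → requirement n/a → met
6. emergency drill 26 days ago vs limit 30 → met
7. water-quality test 34 days ago vs limit 30 → not met
8. playground equipment inspection 42 days ago vs limit 60 → met
9. staff background re-check 279 days ago vs limit 270 → not met
10. parent notification policy absent → not met
11. condition 'serves infants under 12 months' holds; fire-safety inspection 53 days ago vs limit 60 → met
Not met: 7, 9, 10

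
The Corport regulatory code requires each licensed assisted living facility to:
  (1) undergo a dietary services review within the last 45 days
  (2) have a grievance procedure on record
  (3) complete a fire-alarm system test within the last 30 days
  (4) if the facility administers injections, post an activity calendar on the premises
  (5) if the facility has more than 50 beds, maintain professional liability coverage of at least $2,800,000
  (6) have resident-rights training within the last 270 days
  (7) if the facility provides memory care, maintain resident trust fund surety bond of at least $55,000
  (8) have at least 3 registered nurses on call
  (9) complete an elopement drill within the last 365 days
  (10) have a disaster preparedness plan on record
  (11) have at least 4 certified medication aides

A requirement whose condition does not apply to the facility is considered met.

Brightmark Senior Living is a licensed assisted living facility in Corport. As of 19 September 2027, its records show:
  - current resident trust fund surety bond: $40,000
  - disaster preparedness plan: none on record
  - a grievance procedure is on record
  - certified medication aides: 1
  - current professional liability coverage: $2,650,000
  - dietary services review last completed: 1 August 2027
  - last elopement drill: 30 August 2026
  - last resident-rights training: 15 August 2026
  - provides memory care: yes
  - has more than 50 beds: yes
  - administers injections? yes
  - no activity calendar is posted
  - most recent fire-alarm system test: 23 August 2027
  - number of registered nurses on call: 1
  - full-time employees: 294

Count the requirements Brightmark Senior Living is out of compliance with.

9

1. dietary services review 49 days ago vs limit 45 → not met
2. grievance procedure present → met
3. fire-alarm system test 27 days ago vs limit 30 → met
4. condition 'administers injections' holds; activity calendar absent → not met
5. condition 'has more than 50 beds' holds; professional liability coverage $2,650,000 < $2,800,000 → not met
6. resident-rights training 400 days ago vs limit 270 → not met
7. condition 'provides memory care' holds; resident trust fund surety bond $40,000 < $55,000 → not met
8. registered nurses on call 1 < 3 → not met
9. elopement drill 385 days ago vs limit 365 → not met
10. disaster preparedness plan absent → not met
11. certified medication aides 1 < 4 → not met
Not met: 9 of 11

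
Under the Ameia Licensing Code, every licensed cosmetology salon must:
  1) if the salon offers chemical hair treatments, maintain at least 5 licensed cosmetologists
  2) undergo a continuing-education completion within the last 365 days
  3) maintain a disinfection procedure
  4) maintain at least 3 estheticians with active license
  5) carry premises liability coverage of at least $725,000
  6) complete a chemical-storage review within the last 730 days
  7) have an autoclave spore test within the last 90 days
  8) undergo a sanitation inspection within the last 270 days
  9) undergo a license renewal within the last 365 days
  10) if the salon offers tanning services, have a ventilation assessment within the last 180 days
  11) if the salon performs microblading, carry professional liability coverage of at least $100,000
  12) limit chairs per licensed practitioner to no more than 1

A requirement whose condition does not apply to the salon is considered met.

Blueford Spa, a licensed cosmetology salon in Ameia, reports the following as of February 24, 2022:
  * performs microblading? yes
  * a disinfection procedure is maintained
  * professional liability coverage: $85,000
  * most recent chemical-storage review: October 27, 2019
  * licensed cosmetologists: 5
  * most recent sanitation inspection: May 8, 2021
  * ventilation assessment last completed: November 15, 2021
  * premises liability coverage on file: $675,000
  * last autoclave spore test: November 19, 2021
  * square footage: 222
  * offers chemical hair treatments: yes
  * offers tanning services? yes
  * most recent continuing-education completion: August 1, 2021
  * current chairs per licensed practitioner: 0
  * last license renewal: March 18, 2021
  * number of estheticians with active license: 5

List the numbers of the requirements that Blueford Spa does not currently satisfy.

1. condition 'offers chemical hair treatments' holds; licensed cosmetologists 5 ≥ 5 → met
2. continuing-education completion 207 days ago vs limit 365 → met
3. disinfection procedure present → met
4. estheticians with active license 5 ≥ 3 → met
5. premises liability coverage $675,000 < $725,000 → not met
6. chemical-storage review 851 days ago vs limit 730 → not met
7. autoclave spore test 97 days ago vs limit 90 → not met
8. sanitation inspection 292 days ago vs limit 270 → not met
9. license renewal 343 days ago vs limit 365 → met
10. condition 'offers tanning services' holds; ventilation assessment 101 days ago vs limit 180 → met
11. condition 'performs microblading' holds; professional liability coverage $85,000 < $100,000 → not met
12. chairs per licensed practitioner 0 ≤ 1 → met
Not met: 5, 6, 7, 8, 11

5, 6, 7, 8, 11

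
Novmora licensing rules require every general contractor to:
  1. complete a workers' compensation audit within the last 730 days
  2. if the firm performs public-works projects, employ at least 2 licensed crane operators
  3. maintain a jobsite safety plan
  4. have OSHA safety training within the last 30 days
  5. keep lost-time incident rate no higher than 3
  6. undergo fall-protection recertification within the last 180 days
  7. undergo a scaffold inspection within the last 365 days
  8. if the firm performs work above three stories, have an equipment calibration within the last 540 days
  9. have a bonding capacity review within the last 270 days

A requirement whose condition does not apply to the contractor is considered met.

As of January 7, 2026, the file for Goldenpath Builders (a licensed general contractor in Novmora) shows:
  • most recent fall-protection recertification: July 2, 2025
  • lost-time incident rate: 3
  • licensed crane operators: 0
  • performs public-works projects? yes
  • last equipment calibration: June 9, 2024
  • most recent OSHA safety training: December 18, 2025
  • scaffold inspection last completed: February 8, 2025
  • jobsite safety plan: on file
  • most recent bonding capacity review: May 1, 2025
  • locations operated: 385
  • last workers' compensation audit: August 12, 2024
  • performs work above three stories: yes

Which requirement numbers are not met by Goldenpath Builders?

2, 6, 8

1. workers' compensation audit 513 days ago vs limit 730 → met
2. condition 'performs public-works projects' holds; licensed crane operators 0 < 2 → not met
3. jobsite safety plan present → met
4. OSHA safety training 20 days ago vs limit 30 → met
5. lost-time incident rate 3 ≤ 3 → met
6. fall-protection recertification 189 days ago vs limit 180 → not met
7. scaffold inspection 333 days ago vs limit 365 → met
8. condition 'performs work above three stories' holds; equipment calibration 577 days ago vs limit 540 → not met
9. bonding capacity review 251 days ago vs limit 270 → met
Not met: 2, 6, 8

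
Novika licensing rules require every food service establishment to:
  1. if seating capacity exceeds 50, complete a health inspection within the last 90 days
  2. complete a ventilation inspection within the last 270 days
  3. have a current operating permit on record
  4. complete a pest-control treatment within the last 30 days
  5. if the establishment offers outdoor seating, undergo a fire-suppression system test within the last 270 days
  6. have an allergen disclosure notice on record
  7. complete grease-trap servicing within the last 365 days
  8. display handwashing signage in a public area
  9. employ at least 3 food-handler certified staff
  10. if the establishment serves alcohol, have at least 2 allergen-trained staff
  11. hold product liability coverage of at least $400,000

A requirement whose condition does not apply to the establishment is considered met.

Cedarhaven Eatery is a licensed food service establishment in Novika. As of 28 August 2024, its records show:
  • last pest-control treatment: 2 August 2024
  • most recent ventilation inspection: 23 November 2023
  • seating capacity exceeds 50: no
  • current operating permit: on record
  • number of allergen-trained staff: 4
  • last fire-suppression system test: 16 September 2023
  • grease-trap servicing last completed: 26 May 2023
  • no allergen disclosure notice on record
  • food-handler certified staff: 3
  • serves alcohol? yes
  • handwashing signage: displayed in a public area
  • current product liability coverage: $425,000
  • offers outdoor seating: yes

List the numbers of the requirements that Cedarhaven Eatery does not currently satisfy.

1. condition 'seating capacity exceeds 50' does not hold → requirement n/a → met
2. ventilation inspection 279 days ago vs limit 270 → not met
3. current operating permit present → met
4. pest-control treatment 26 days ago vs limit 30 → met
5. condition 'offers outdoor seating' holds; fire-suppression system test 347 days ago vs limit 270 → not met
6. allergen disclosure notice absent → not met
7. grease-trap servicing 460 days ago vs limit 365 → not met
8. handwashing signage present → met
9. food-handler certified staff 3 ≥ 3 → met
10. condition 'serves alcohol' holds; allergen-trained staff 4 ≥ 2 → met
11. product liability coverage $425,000 ≥ $400,000 → met
Not met: 2, 5, 6, 7

2, 5, 6, 7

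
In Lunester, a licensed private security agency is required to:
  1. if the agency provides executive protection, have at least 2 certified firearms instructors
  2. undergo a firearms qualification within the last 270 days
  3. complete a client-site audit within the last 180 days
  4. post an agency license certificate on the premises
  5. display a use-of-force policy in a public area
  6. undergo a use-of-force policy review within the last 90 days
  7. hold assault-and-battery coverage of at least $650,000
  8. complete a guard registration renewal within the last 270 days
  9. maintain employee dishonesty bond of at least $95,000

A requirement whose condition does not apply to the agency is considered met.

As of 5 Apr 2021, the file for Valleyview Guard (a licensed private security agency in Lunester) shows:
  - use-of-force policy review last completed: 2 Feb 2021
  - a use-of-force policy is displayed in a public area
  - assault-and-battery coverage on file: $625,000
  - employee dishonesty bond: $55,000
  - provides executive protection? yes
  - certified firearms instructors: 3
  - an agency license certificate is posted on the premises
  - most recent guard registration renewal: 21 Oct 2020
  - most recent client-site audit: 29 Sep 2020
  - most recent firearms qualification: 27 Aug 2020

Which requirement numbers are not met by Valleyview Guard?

3, 7, 9

1. condition 'provides executive protection' holds; certified firearms instructors 3 ≥ 2 → met
2. firearms qualification 221 days ago vs limit 270 → met
3. client-site audit 188 days ago vs limit 180 → not met
4. agency license certificate present → met
5. use-of-force policy present → met
6. use-of-force policy review 62 days ago vs limit 90 → met
7. assault-and-battery coverage $625,000 < $650,000 → not met
8. guard registration renewal 166 days ago vs limit 270 → met
9. employee dishonesty bond $55,000 < $95,000 → not met
Not met: 3, 7, 9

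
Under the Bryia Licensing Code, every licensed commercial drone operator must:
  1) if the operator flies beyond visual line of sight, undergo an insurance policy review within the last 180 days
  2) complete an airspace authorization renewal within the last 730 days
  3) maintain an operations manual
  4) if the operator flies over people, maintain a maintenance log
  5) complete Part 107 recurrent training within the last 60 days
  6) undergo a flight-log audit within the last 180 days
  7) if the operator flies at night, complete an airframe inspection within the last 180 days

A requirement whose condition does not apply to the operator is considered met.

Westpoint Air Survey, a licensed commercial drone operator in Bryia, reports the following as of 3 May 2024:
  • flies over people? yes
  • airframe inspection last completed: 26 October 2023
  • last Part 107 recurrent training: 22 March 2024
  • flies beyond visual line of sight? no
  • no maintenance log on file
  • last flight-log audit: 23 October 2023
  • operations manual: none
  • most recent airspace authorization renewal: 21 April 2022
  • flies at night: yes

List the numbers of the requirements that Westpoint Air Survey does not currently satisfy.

1. condition 'flies beyond visual line of sight' does not hold → requirement n/a → met
2. airspace authorization renewal 743 days ago vs limit 730 → not met
3. operations manual absent → not met
4. condition 'flies over people' holds; maintenance log absent → not met
5. Part 107 recurrent training 42 days ago vs limit 60 → met
6. flight-log audit 193 days ago vs limit 180 → not met
7. condition 'flies at night' holds; airframe inspection 190 days ago vs limit 180 → not met
Not met: 2, 3, 4, 6, 7

2, 3, 4, 6, 7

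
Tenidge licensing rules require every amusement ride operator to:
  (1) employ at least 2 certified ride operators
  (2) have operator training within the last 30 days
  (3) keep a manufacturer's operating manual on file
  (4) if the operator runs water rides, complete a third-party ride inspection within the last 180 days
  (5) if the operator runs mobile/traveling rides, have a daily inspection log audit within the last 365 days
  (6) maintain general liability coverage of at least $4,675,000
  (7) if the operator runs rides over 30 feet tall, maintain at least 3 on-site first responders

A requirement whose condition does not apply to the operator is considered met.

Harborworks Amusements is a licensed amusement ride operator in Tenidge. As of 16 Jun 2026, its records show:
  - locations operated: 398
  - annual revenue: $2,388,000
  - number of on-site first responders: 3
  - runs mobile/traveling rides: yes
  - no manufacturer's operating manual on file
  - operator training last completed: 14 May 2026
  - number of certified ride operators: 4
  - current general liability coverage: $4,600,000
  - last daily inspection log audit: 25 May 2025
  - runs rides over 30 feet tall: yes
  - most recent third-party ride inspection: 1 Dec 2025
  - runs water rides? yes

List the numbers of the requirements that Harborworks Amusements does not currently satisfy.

2, 3, 4, 5, 6

1. certified ride operators 4 ≥ 2 → met
2. operator training 33 days ago vs limit 30 → not met
3. manufacturer's operating manual absent → not met
4. condition 'runs water rides' holds; third-party ride inspection 197 days ago vs limit 180 → not met
5. condition 'runs mobile/traveling rides' holds; daily inspection log audit 387 days ago vs limit 365 → not met
6. general liability coverage $4,600,000 < $4,675,000 → not met
7. condition 'runs rides over 30 feet tall' holds; on-site first responders 3 ≥ 3 → met
Not met: 2, 3, 4, 5, 6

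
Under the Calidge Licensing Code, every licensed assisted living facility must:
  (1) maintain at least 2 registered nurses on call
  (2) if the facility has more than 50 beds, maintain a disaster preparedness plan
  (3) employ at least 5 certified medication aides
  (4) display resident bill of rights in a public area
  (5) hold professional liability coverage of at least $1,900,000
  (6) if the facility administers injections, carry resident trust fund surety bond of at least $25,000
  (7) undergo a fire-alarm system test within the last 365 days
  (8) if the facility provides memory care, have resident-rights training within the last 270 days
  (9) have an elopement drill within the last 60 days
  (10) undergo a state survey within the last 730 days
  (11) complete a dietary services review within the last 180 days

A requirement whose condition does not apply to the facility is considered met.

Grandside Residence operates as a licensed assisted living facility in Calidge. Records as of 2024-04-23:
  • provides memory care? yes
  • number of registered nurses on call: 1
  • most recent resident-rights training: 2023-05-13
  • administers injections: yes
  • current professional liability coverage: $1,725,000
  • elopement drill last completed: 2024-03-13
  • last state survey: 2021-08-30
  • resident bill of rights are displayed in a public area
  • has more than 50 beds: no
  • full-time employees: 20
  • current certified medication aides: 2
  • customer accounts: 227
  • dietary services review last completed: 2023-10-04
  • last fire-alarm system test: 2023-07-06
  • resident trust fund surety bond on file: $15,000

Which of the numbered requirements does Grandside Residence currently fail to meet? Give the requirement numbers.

1, 3, 5, 6, 8, 10, 11

1. registered nurses on call 1 < 2 → not met
2. condition 'has more than 50 beds' does not hold → requirement n/a → met
3. certified medication aides 2 < 5 → not met
4. resident bill of rights present → met
5. professional liability coverage $1,725,000 < $1,900,000 → not met
6. condition 'administers injections' holds; resident trust fund surety bond $15,000 < $25,000 → not met
7. fire-alarm system test 292 days ago vs limit 365 → met
8. condition 'provides memory care' holds; resident-rights training 346 days ago vs limit 270 → not met
9. elopement drill 41 days ago vs limit 60 → met
10. state survey 967 days ago vs limit 730 → not met
11. dietary services review 202 days ago vs limit 180 → not met
Not met: 1, 3, 5, 6, 8, 10, 11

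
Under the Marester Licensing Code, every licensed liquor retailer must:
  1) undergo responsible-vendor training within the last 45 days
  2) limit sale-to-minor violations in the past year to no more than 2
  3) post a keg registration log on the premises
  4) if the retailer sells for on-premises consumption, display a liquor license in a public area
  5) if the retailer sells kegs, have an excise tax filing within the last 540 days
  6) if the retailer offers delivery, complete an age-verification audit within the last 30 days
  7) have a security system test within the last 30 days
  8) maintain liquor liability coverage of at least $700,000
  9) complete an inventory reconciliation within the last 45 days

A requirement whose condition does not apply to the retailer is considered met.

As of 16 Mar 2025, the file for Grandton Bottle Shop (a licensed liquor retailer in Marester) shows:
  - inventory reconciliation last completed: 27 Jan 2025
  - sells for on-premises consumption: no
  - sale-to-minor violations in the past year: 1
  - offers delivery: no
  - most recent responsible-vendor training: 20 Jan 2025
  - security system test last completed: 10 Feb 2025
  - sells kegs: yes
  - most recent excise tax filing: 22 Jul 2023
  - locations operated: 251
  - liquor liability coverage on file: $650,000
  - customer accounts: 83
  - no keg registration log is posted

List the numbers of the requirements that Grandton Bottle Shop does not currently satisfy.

1. responsible-vendor training 55 days ago vs limit 45 → not met
2. sale-to-minor violations in the past year 1 ≤ 2 → met
3. keg registration log absent → not met
4. condition 'sells for on-premises consumption' does not hold → requirement n/a → met
5. condition 'sells kegs' holds; excise tax filing 603 days ago vs limit 540 → not met
6. condition 'offers delivery' does not hold → requirement n/a → met
7. security system test 34 days ago vs limit 30 → not met
8. liquor liability coverage $650,000 < $700,000 → not met
9. inventory reconciliation 48 days ago vs limit 45 → not met
Not met: 1, 3, 5, 7, 8, 9

1, 3, 5, 7, 8, 9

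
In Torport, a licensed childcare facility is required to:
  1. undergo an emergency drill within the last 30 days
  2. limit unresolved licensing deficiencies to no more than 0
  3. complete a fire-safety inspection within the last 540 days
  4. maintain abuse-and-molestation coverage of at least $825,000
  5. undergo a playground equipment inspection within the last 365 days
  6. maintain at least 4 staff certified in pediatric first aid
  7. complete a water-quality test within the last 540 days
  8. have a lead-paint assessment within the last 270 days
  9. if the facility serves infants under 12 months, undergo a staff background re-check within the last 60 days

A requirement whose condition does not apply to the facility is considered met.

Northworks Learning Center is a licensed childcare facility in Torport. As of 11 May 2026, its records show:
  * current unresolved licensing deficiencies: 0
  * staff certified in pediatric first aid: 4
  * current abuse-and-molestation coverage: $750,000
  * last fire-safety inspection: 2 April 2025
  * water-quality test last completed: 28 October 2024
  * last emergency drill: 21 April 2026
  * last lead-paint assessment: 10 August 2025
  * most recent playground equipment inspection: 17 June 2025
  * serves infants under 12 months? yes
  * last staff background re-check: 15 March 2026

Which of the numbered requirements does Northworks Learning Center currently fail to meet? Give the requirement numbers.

4, 7, 8

1. emergency drill 20 days ago vs limit 30 → met
2. unresolved licensing deficiencies 0 ≤ 0 → met
3. fire-safety inspection 404 days ago vs limit 540 → met
4. abuse-and-molestation coverage $750,000 < $825,000 → not met
5. playground equipment inspection 328 days ago vs limit 365 → met
6. staff certified in pediatric first aid 4 ≥ 4 → met
7. water-quality test 560 days ago vs limit 540 → not met
8. lead-paint assessment 274 days ago vs limit 270 → not met
9. condition 'serves infants under 12 months' holds; staff background re-check 57 days ago vs limit 60 → met
Not met: 4, 7, 8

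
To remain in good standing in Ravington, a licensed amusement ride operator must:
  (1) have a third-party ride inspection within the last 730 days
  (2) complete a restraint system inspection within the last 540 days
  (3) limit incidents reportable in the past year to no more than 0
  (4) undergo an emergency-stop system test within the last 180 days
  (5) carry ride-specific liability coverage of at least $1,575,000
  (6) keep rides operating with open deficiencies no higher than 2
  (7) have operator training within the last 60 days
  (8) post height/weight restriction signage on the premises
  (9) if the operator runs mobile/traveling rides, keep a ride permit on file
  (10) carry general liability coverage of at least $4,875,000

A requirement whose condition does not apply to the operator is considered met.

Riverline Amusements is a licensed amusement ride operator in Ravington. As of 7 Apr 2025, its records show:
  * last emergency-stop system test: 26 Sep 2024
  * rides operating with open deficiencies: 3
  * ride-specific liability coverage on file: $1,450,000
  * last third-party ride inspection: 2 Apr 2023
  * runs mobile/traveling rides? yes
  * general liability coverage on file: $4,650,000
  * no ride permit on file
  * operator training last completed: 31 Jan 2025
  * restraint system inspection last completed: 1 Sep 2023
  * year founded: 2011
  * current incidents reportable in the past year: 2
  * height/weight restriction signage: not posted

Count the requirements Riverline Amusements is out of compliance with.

10

1. third-party ride inspection 736 days ago vs limit 730 → not met
2. restraint system inspection 584 days ago vs limit 540 → not met
3. incidents reportable in the past year 2 > 0 → not met
4. emergency-stop system test 193 days ago vs limit 180 → not met
5. ride-specific liability coverage $1,450,000 < $1,575,000 → not met
6. rides operating with open deficiencies 3 > 2 → not met
7. operator training 66 days ago vs limit 60 → not met
8. height/weight restriction signage absent → not met
9. condition 'runs mobile/traveling rides' holds; ride permit absent → not met
10. general liability coverage $4,650,000 < $4,875,000 → not met
Not met: 10 of 10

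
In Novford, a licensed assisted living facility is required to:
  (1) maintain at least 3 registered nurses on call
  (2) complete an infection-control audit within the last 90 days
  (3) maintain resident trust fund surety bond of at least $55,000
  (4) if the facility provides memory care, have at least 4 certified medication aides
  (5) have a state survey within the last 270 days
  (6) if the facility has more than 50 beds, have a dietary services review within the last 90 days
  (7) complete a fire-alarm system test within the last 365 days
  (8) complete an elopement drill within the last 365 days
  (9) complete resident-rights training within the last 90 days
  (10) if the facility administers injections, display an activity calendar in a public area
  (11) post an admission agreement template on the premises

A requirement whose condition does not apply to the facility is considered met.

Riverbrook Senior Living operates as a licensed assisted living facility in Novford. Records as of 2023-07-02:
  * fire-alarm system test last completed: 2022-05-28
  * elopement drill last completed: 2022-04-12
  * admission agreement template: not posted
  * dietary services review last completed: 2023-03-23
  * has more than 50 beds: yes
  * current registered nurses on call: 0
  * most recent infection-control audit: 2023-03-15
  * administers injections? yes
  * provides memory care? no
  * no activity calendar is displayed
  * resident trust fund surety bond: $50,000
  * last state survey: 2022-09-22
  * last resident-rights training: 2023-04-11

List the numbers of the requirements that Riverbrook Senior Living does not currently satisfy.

1. registered nurses on call 0 < 3 → not met
2. infection-control audit 109 days ago vs limit 90 → not met
3. resident trust fund surety bond $50,000 < $55,000 → not met
4. condition 'provides memory care' does not hold → requirement n/a → met
5. state survey 283 days ago vs limit 270 → not met
6. condition 'has more than 50 beds' holds; dietary services review 101 days ago vs limit 90 → not met
7. fire-alarm system test 400 days ago vs limit 365 → not met
8. elopement drill 446 days ago vs limit 365 → not met
9. resident-rights training 82 days ago vs limit 90 → met
10. condition 'administers injections' holds; activity calendar absent → not met
11. admission agreement template absent → not met
Not met: 1, 2, 3, 5, 6, 7, 8, 10, 11

1, 2, 3, 5, 6, 7, 8, 10, 11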